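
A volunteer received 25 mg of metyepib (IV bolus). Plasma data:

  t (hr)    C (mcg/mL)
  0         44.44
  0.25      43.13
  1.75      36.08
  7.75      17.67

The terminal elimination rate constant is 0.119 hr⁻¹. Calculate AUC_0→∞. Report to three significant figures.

AUC = 380 mcg/mL·hr

Trapezoidal AUC_0→7.75:
  [0→0.25]: (44.44+43.13)/2 × 0.25 = 10.94625
  [0.25→1.75]: (43.13+36.08)/2 × 1.5 = 59.4075
  [1.75→7.75]: (36.08+17.67)/2 × 6 = 161.25
  Sum = 231.60375 mcg/mL·hr
Extrapolated tail: C_last / k_e = 17.67 / 0.119 = 148.487
AUC_0→∞ = 231.60375 + 148.487 = 380.09075 mcg/mL·hr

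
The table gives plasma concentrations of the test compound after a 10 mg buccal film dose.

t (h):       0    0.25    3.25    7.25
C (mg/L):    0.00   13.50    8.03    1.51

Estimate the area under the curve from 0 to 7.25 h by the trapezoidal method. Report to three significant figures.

AUC = 53.1 mg/L·h

Trapezoidal AUC_0→7.25:
  [0→0.25]: (0.00+13.50)/2 × 0.25 = 1.6875
  [0.25→3.25]: (13.50+8.03)/2 × 3 = 32.295
  [3.25→7.25]: (8.03+1.51)/2 × 4 = 19.08
  Sum = 53.0625 mg/L·h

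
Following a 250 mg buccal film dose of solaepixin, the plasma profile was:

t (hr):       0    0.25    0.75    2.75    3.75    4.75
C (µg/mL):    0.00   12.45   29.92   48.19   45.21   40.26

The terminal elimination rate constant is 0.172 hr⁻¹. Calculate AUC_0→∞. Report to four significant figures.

Trapezoidal AUC_0→4.75:
  [0→0.25]: (0.00+12.45)/2 × 0.25 = 1.55625
  [0.25→0.75]: (12.45+29.92)/2 × 0.5 = 10.5925
  [0.75→2.75]: (29.92+48.19)/2 × 2 = 78.11
  [2.75→3.75]: (48.19+45.21)/2 × 1 = 46.7
  [3.75→4.75]: (45.21+40.26)/2 × 1 = 42.735
  Sum = 179.69375 µg/mL·hr
Extrapolated tail: C_last / k_e = 40.26 / 0.172 = 234.070
AUC_0→∞ = 179.69375 + 234.070 = 413.76375 µg/mL·hr

AUC = 413.8 µg/mL·hr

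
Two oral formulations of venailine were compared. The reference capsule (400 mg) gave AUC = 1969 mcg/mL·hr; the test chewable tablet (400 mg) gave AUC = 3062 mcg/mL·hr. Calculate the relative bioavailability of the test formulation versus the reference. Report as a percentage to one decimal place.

F_rel = (AUC_test/D_test) / (AUC_ref/D_ref)
      = (3062/400) / (1969/400)
      = 7.655 / 4.9225 = 1.5551 = 155.51%

F_rel = 155.5%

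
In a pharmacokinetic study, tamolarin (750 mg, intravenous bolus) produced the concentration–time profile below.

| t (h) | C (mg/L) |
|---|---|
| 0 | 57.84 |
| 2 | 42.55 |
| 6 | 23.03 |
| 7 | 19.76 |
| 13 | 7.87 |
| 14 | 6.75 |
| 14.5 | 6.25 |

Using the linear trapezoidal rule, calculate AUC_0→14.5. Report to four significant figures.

Trapezoidal AUC_0→14.5:
  [0→2]: (57.84+42.55)/2 × 2 = 100.39
  [2→6]: (42.55+23.03)/2 × 4 = 131.16
  [6→7]: (23.03+19.76)/2 × 1 = 21.395
  [7→13]: (19.76+7.87)/2 × 6 = 82.89
  [13→14]: (7.87+6.75)/2 × 1 = 7.31
  [14→14.5]: (6.75+6.25)/2 × 0.5 = 3.25
  Sum = 346.395 mg/L·h

AUC = 346.4 mg/L·h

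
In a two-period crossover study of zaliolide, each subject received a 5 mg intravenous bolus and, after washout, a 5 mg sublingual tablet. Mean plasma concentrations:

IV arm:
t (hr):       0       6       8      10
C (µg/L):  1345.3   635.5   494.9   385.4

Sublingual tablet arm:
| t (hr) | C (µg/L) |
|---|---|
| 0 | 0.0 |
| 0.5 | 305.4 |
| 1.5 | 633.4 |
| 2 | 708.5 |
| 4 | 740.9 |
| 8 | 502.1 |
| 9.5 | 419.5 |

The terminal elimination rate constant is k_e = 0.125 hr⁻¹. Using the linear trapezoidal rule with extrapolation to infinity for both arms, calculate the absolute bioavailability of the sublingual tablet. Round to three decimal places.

F = 0.803

Trapezoidal AUC_0→10 (IV):
  [0→6]: (1345.3+635.5)/2 × 6 = 5942.4
  [6→8]: (635.5+494.9)/2 × 2 = 1130.4
  [8→10]: (494.9+385.4)/2 × 2 = 880.3
  Sum = 7953.1 µg/L·hr
IV tail: 385.4/0.125 = 3083.200; AUC_iv,0→∞ = 7953.1 + 3083.200 = 11036.3 µg/L·hr
Trapezoidal AUC_0→9.5 (sublingual tablet):
  [0→0.5]: (0.0+305.4)/2 × 0.5 = 76.35
  [0.5→1.5]: (305.4+633.4)/2 × 1 = 469.4
  [1.5→2]: (633.4+708.5)/2 × 0.5 = 335.475
  [2→4]: (708.5+740.9)/2 × 2 = 1449.4
  [4→8]: (740.9+502.1)/2 × 4 = 2486.0
  [8→9.5]: (502.1+419.5)/2 × 1.5 = 691.2
  Sum = 5507.825 µg/L·hr
sublingual tablet tail: 419.5/0.125 = 3356.000; AUC_ev,0→∞ = 5507.825 + 3356.000 = 8863.825 µg/L·hr
F = (AUC_ev/D_ev)/(AUC_iv/D_iv) = (8863.825/5)/(11036.3/5) = 1772.765/2207.26 = 0.8032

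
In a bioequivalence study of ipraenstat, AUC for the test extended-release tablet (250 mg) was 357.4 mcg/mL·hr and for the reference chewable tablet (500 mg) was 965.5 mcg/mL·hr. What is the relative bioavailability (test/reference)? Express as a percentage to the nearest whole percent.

F_rel = 74%

F_rel = (AUC_test/D_test) / (AUC_ref/D_ref)
      = (357.4/250) / (965.5/500)
      = 1.4296 / 1.931 = 0.7403 = 74.03%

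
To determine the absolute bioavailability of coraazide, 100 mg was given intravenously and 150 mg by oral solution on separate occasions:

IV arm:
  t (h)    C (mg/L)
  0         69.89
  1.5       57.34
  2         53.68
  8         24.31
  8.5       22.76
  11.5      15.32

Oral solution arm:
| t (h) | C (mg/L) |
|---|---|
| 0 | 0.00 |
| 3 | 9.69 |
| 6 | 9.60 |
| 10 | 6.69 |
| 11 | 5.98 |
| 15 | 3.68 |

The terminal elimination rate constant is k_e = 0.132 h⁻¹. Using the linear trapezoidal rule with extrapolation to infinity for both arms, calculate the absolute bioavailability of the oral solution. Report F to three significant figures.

F = 0.159

Trapezoidal AUC_0→11.5 (IV):
  [0→1.5]: (69.89+57.34)/2 × 1.5 = 95.4225
  [1.5→2]: (57.34+53.68)/2 × 0.5 = 27.755
  [2→8]: (53.68+24.31)/2 × 6 = 233.97
  [8→8.5]: (24.31+22.76)/2 × 0.5 = 11.7675
  [8.5→11.5]: (22.76+15.32)/2 × 3 = 57.12
  Sum = 426.035 mg/L·h
IV tail: 15.32/0.132 = 116.061; AUC_iv,0→∞ = 426.035 + 116.061 = 542.096 mg/L·h
Trapezoidal AUC_0→15 (oral solution):
  [0→3]: (0.00+9.69)/2 × 3 = 14.535
  [3→6]: (9.69+9.60)/2 × 3 = 28.935
  [6→10]: (9.60+6.69)/2 × 4 = 32.58
  [10→11]: (6.69+5.98)/2 × 1 = 6.335
  [11→15]: (5.98+3.68)/2 × 4 = 19.32
  Sum = 101.705 mg/L·h
oral solution tail: 3.68/0.132 = 27.879; AUC_ev,0→∞ = 101.705 + 27.879 = 129.584 mg/L·h
F = (AUC_ev/D_ev)/(AUC_iv/D_iv) = (129.584/150)/(542.096/100) = 0.863893/5.42096 = 0.1594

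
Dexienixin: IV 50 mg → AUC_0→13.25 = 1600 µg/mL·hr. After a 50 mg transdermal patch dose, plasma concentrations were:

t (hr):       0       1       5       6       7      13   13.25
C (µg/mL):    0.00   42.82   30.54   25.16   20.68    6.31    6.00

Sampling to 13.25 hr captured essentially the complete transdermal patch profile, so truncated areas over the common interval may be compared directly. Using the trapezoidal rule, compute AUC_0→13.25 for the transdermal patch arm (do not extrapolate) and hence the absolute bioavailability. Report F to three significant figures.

F = 0.188

Trapezoidal AUC_0→13.25 (transdermal patch):
  [0→1]: (0.00+42.82)/2 × 1 = 21.41
  [1→5]: (42.82+30.54)/2 × 4 = 146.72
  [5→6]: (30.54+25.16)/2 × 1 = 27.85
  [6→7]: (25.16+20.68)/2 × 1 = 22.92
  [7→13]: (20.68+6.31)/2 × 6 = 80.97
  [13→13.25]: (6.31+6.00)/2 × 0.25 = 1.53875
  Sum = 301.40875 µg/mL·hr
F = (AUC_ev/D_ev)/(AUC_iv/D_iv) = (301.40875/50)/(1600/50) = 6.028175/32 = 0.1884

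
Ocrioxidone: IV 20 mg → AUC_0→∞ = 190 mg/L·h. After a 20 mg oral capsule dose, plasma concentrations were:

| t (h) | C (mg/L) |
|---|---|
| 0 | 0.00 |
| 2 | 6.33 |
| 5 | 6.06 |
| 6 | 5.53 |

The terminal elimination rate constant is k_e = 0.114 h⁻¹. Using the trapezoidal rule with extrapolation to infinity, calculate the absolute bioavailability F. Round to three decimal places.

F = 0.417

Trapezoidal AUC_0→6 (oral capsule):
  [0→2]: (0.00+6.33)/2 × 2 = 6.33
  [2→5]: (6.33+6.06)/2 × 3 = 18.585
  [5→6]: (6.06+5.53)/2 × 1 = 5.795
  Sum = 30.71 mg/L·h
Tail: C_last/k_e = 5.53/0.114 = 48.509
AUC_0→∞ (oral capsule) = 30.71 + 48.509 = 79.219 mg/L·h
F = (AUC_ev/D_ev)/(AUC_iv/D_iv) = (79.219/20)/(190/20) = 3.96095/9.5 = 0.4169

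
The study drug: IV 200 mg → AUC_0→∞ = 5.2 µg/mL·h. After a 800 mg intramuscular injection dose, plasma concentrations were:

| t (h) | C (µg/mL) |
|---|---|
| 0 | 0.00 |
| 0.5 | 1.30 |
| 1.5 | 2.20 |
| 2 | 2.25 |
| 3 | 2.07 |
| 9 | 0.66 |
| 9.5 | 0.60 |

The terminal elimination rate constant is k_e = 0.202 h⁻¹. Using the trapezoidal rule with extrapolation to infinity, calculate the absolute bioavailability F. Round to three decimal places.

F = 0.809

Trapezoidal AUC_0→9.5 (intramuscular injection):
  [0→0.5]: (0.00+1.30)/2 × 0.5 = 0.325
  [0.5→1.5]: (1.30+2.20)/2 × 1 = 1.75
  [1.5→2]: (2.20+2.25)/2 × 0.5 = 1.1125
  [2→3]: (2.25+2.07)/2 × 1 = 2.16
  [3→9]: (2.07+0.66)/2 × 6 = 8.19
  [9→9.5]: (0.66+0.60)/2 × 0.5 = 0.315
  Sum = 13.8525 µg/mL·h
Tail: C_last/k_e = 0.60/0.202 = 2.970
AUC_0→∞ (intramuscular injection) = 13.8525 + 2.970 = 16.8225 µg/mL·h
F = (AUC_ev/D_ev)/(AUC_iv/D_iv) = (16.8225/800)/(5.2/200) = 0.021028125/0.026 = 0.8088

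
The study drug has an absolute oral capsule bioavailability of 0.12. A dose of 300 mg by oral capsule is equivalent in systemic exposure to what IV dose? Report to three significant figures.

D_iv = 36.0 mg

Systemic exposure from an extravascular dose = F × D_ev, so the equivalent IV dose is F × D_ev.
D_iv = F × D_ev = 0.12 × 300 = 36 mg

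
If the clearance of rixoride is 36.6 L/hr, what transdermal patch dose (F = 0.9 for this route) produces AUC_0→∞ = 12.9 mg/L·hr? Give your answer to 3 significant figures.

Dose = 525 mg

Dose = CL × AUC_0→∞ / F
     = 36.6 × 12.9 / 0.9 = 524.6 mg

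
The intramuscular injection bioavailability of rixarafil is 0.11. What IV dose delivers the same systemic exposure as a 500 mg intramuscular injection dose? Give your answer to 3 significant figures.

Systemic exposure from an extravascular dose = F × D_ev, so the equivalent IV dose is F × D_ev.
D_iv = F × D_ev = 0.11 × 500 = 55 mg

D_iv = 55.0 mg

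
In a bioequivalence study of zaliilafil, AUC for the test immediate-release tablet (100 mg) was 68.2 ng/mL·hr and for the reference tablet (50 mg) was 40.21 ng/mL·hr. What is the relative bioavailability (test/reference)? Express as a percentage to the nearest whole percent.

F_rel = 85%

F_rel = (AUC_test/D_test) / (AUC_ref/D_ref)
      = (68.2/100) / (40.21/50)
      = 0.682 / 0.8042 = 0.8480 = 84.80%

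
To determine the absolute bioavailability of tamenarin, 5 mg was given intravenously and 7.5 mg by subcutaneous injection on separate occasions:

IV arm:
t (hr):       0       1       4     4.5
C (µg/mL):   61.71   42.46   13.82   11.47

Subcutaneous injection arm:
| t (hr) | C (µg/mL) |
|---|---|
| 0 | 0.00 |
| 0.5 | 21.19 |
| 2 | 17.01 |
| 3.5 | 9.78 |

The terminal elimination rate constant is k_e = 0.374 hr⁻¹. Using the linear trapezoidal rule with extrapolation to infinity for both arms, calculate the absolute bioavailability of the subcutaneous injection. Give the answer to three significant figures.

Trapezoidal AUC_0→4.5 (IV):
  [0→1]: (61.71+42.46)/2 × 1 = 52.085
  [1→4]: (42.46+13.82)/2 × 3 = 84.42
  [4→4.5]: (13.82+11.47)/2 × 0.5 = 6.3225
  Sum = 142.8275 µg/mL·hr
IV tail: 11.47/0.374 = 30.668; AUC_iv,0→∞ = 142.8275 + 30.668 = 173.4955 µg/mL·hr
Trapezoidal AUC_0→3.5 (subcutaneous injection):
  [0→0.5]: (0.00+21.19)/2 × 0.5 = 5.2975
  [0.5→2]: (21.19+17.01)/2 × 1.5 = 28.65
  [2→3.5]: (17.01+9.78)/2 × 1.5 = 20.0925
  Sum = 54.04 µg/mL·hr
subcutaneous injection tail: 9.78/0.374 = 26.150; AUC_ev,0→∞ = 54.04 + 26.150 = 80.19 µg/mL·hr
F = (AUC_ev/D_ev)/(AUC_iv/D_iv) = (80.19/7.5)/(173.4955/5) = 10.692/34.6991 = 0.3081

F = 0.308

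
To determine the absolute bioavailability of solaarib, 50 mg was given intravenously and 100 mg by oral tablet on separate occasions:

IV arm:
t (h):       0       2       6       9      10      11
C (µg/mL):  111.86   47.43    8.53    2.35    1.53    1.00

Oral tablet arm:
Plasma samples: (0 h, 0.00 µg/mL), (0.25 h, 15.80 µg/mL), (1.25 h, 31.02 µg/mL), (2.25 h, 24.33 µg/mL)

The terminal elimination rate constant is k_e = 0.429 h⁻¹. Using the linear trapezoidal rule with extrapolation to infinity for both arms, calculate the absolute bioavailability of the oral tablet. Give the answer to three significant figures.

Trapezoidal AUC_0→11 (IV):
  [0→2]: (111.86+47.43)/2 × 2 = 159.29
  [2→6]: (47.43+8.53)/2 × 4 = 111.92
  [6→9]: (8.53+2.35)/2 × 3 = 16.32
  [9→10]: (2.35+1.53)/2 × 1 = 1.94
  [10→11]: (1.53+1.00)/2 × 1 = 1.265
  Sum = 290.735 µg/mL·h
IV tail: 1.00/0.429 = 2.331; AUC_iv,0→∞ = 290.735 + 2.331 = 293.066 µg/mL·h
Trapezoidal AUC_0→2.25 (oral tablet):
  [0→0.25]: (0.00+15.80)/2 × 0.25 = 1.975
  [0.25→1.25]: (15.80+31.02)/2 × 1 = 23.41
  [1.25→2.25]: (31.02+24.33)/2 × 1 = 27.675
  Sum = 53.06 µg/mL·h
oral tablet tail: 24.33/0.429 = 56.713; AUC_ev,0→∞ = 53.06 + 56.713 = 109.773 µg/mL·h
F = (AUC_ev/D_ev)/(AUC_iv/D_iv) = (109.773/100)/(293.066/50) = 1.09773/5.86132 = 0.1873

F = 0.187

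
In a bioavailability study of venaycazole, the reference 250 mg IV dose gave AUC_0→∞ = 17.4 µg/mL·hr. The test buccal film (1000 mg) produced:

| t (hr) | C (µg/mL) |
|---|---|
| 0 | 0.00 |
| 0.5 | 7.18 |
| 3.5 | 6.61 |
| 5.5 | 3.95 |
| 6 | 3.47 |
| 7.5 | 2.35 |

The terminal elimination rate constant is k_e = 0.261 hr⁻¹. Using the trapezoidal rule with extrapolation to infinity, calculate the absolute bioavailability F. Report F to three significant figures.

F = 0.693

Trapezoidal AUC_0→7.5 (buccal film):
  [0→0.5]: (0.00+7.18)/2 × 0.5 = 1.795
  [0.5→3.5]: (7.18+6.61)/2 × 3 = 20.685
  [3.5→5.5]: (6.61+3.95)/2 × 2 = 10.56
  [5.5→6]: (3.95+3.47)/2 × 0.5 = 1.855
  [6→7.5]: (3.47+2.35)/2 × 1.5 = 4.365
  Sum = 39.26 µg/mL·hr
Tail: C_last/k_e = 2.35/0.261 = 9.004
AUC_0→∞ (buccal film) = 39.26 + 9.004 = 48.264 µg/mL·hr
F = (AUC_ev/D_ev)/(AUC_iv/D_iv) = (48.264/1000)/(17.4/250) = 0.048264/0.0696 = 0.6934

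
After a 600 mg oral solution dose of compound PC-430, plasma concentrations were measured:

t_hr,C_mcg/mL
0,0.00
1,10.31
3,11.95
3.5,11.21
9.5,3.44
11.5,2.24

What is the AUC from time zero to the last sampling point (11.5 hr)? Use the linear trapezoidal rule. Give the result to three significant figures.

Trapezoidal AUC_0→11.5:
  [0→1]: (0.00+10.31)/2 × 1 = 5.155
  [1→3]: (10.31+11.95)/2 × 2 = 22.26
  [3→3.5]: (11.95+11.21)/2 × 0.5 = 5.79
  [3.5→9.5]: (11.21+3.44)/2 × 6 = 43.95
  [9.5→11.5]: (3.44+2.24)/2 × 2 = 5.68
  Sum = 82.835 mcg/mL·hr

AUC = 82.8 mcg/mL·hr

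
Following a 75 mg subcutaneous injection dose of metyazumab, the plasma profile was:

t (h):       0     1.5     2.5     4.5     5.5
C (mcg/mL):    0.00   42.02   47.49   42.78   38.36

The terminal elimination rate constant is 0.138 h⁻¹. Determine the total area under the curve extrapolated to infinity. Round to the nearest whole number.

AUC = 485 mcg/mL·h

Trapezoidal AUC_0→5.5:
  [0→1.5]: (0.00+42.02)/2 × 1.5 = 31.515
  [1.5→2.5]: (42.02+47.49)/2 × 1 = 44.755
  [2.5→4.5]: (47.49+42.78)/2 × 2 = 90.27
  [4.5→5.5]: (42.78+38.36)/2 × 1 = 40.57
  Sum = 207.11 mcg/mL·h
Extrapolated tail: C_last / k_e = 38.36 / 0.138 = 277.971
AUC_0→∞ = 207.11 + 277.971 = 485.081 mcg/mL·h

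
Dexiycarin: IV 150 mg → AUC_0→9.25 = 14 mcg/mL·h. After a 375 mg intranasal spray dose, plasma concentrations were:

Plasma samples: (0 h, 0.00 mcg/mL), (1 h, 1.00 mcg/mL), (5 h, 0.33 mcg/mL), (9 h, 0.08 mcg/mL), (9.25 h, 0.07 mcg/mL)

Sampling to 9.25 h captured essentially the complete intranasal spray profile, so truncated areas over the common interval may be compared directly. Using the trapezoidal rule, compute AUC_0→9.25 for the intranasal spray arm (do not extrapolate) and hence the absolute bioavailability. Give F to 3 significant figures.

F = 0.114

Trapezoidal AUC_0→9.25 (intranasal spray):
  [0→1]: (0.00+1.00)/2 × 1 = 0.5
  [1→5]: (1.00+0.33)/2 × 4 = 2.66
  [5→9]: (0.33+0.08)/2 × 4 = 0.82
  [9→9.25]: (0.08+0.07)/2 × 0.25 = 0.01875
  Sum = 3.99875 mcg/mL·h
F = (AUC_ev/D_ev)/(AUC_iv/D_iv) = (3.99875/375)/(14/150) = 0.0106633/0.0933333 = 0.1142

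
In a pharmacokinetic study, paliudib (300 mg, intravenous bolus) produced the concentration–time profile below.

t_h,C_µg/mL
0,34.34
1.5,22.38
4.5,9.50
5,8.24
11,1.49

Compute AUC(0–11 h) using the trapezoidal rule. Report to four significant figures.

Trapezoidal AUC_0→11:
  [0→1.5]: (34.34+22.38)/2 × 1.5 = 42.54
  [1.5→4.5]: (22.38+9.50)/2 × 3 = 47.82
  [4.5→5]: (9.50+8.24)/2 × 0.5 = 4.435
  [5→11]: (8.24+1.49)/2 × 6 = 29.19
  Sum = 123.985 µg/mL·h

AUC = 124.0 µg/mL·h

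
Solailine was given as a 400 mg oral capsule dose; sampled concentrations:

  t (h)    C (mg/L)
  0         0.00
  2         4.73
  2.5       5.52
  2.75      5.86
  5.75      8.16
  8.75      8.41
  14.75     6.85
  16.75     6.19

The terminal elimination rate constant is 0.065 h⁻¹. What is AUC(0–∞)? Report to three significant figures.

Trapezoidal AUC_0→16.75:
  [0→2]: (0.00+4.73)/2 × 2 = 4.73
  [2→2.5]: (4.73+5.52)/2 × 0.5 = 2.5625
  [2.5→2.75]: (5.52+5.86)/2 × 0.25 = 1.4225
  [2.75→5.75]: (5.86+8.16)/2 × 3 = 21.03
  [5.75→8.75]: (8.16+8.41)/2 × 3 = 24.855
  [8.75→14.75]: (8.41+6.85)/2 × 6 = 45.78
  [14.75→16.75]: (6.85+6.19)/2 × 2 = 13.04
  Sum = 113.42 mg/L·h
Extrapolated tail: C_last / k_e = 6.19 / 0.065 = 95.231
AUC_0→∞ = 113.42 + 95.231 = 208.651 mg/L·h

AUC = 209 mg/L·h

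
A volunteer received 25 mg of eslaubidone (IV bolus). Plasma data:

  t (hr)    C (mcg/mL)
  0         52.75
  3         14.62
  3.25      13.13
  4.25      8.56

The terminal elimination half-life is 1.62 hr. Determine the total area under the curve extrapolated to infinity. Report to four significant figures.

Trapezoidal AUC_0→4.25:
  [0→3]: (52.75+14.62)/2 × 3 = 101.055
  [3→3.25]: (14.62+13.13)/2 × 0.25 = 3.46875
  [3.25→4.25]: (13.13+8.56)/2 × 1 = 10.845
  Sum = 115.36875 mcg/mL·hr
k_e = ln2 / t½ = 0.693147 / 1.62 = 0.4279 hr^-1
Extrapolated tail: C_last / k_e = 8.56 / 0.4279 = 20.005
AUC_0→∞ = 115.36875 + 20.005 = 135.37375 mcg/mL·hr

AUC = 135.4 mcg/mL·hr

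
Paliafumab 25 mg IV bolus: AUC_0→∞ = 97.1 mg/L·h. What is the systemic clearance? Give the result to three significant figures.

CL = Dose_iv / AUC_0→∞
   = 25 / 97.1 = 0.257467 L/h

CL = 0.257 L/h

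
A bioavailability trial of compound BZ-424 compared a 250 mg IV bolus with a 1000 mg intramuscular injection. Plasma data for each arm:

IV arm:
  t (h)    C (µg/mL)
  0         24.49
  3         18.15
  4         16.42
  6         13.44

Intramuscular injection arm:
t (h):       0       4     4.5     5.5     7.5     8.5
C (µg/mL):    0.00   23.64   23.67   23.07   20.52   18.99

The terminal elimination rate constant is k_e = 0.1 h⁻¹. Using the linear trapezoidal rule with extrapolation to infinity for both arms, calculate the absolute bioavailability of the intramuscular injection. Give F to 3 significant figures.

F = 0.342

Trapezoidal AUC_0→6 (IV):
  [0→3]: (24.49+18.15)/2 × 3 = 63.96
  [3→4]: (18.15+16.42)/2 × 1 = 17.285
  [4→6]: (16.42+13.44)/2 × 2 = 29.86
  Sum = 111.105 µg/mL·h
IV tail: 13.44/0.1 = 134.400; AUC_iv,0→∞ = 111.105 + 134.400 = 245.505 µg/mL·h
Trapezoidal AUC_0→8.5 (intramuscular injection):
  [0→4]: (0.00+23.64)/2 × 4 = 47.28
  [4→4.5]: (23.64+23.67)/2 × 0.5 = 11.8275
  [4.5→5.5]: (23.67+23.07)/2 × 1 = 23.37
  [5.5→7.5]: (23.07+20.52)/2 × 2 = 43.59
  [7.5→8.5]: (20.52+18.99)/2 × 1 = 19.755
  Sum = 145.8225 µg/mL·h
intramuscular injection tail: 18.99/0.1 = 189.900; AUC_ev,0→∞ = 145.8225 + 189.900 = 335.7225 µg/mL·h
F = (AUC_ev/D_ev)/(AUC_iv/D_iv) = (335.7225/1000)/(245.505/250) = 0.3357225/0.98202 = 0.3419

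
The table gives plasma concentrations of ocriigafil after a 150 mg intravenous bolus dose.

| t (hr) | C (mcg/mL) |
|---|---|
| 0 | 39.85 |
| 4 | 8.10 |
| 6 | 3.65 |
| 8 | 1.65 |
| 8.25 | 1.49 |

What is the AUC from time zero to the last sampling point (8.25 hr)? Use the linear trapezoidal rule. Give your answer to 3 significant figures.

AUC = 113 mcg/mL·hr

Trapezoidal AUC_0→8.25:
  [0→4]: (39.85+8.10)/2 × 4 = 95.9
  [4→6]: (8.10+3.65)/2 × 2 = 11.75
  [6→8]: (3.65+1.65)/2 × 2 = 5.3
  [8→8.25]: (1.65+1.49)/2 × 0.25 = 0.3925
  Sum = 113.3425 mcg/mL·hr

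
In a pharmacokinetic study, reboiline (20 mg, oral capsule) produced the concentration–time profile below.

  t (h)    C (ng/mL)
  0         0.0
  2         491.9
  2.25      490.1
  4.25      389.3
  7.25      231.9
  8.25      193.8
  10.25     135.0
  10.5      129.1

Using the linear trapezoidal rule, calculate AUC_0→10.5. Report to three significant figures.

Trapezoidal AUC_0→10.5:
  [0→2]: (0.0+491.9)/2 × 2 = 491.9
  [2→2.25]: (491.9+490.1)/2 × 0.25 = 122.75
  [2.25→4.25]: (490.1+389.3)/2 × 2 = 879.4
  [4.25→7.25]: (389.3+231.9)/2 × 3 = 931.8
  [7.25→8.25]: (231.9+193.8)/2 × 1 = 212.85
  [8.25→10.25]: (193.8+135.0)/2 × 2 = 328.8
  [10.25→10.5]: (135.0+129.1)/2 × 0.25 = 33.0125
  Sum = 3000.5125 ng/mL·h

AUC = 3000 ng/mL·h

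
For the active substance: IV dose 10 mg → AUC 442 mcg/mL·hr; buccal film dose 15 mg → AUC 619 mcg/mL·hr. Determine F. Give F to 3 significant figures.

F = (AUC_ev / D_ev) / (AUC_iv / D_iv)
  = (619/15) / (442/10)
  = 41.2667 / 44.2 = 0.9336

F = 0.934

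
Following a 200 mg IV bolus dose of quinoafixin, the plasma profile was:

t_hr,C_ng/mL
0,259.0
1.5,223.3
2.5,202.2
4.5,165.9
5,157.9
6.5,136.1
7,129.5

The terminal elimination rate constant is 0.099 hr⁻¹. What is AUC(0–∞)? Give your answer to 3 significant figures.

Trapezoidal AUC_0→7:
  [0→1.5]: (259.0+223.3)/2 × 1.5 = 361.725
  [1.5→2.5]: (223.3+202.2)/2 × 1 = 212.75
  [2.5→4.5]: (202.2+165.9)/2 × 2 = 368.1
  [4.5→5]: (165.9+157.9)/2 × 0.5 = 80.95
  [5→6.5]: (157.9+136.1)/2 × 1.5 = 220.5
  [6.5→7]: (136.1+129.5)/2 × 0.5 = 66.4
  Sum = 1310.425 ng/mL·hr
Extrapolated tail: C_last / k_e = 129.5 / 0.099 = 1308.081
AUC_0→∞ = 1310.425 + 1308.081 = 2618.506 ng/mL·hr

AUC = 2620 ng/mL·hr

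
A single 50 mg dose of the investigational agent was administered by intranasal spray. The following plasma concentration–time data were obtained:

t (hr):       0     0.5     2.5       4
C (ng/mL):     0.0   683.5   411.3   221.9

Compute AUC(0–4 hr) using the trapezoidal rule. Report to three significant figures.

Trapezoidal AUC_0→4:
  [0→0.5]: (0.0+683.5)/2 × 0.5 = 170.875
  [0.5→2.5]: (683.5+411.3)/2 × 2 = 1094.8
  [2.5→4]: (411.3+221.9)/2 × 1.5 = 474.9
  Sum = 1740.575 ng/mL·hr

AUC = 1740 ng/mL·hr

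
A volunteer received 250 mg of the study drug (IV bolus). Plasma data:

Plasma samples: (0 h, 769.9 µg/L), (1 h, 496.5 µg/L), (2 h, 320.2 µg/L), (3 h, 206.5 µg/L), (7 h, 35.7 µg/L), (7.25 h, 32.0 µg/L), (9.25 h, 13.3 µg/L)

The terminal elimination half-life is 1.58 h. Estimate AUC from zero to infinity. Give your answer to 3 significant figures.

Trapezoidal AUC_0→9.25:
  [0→1]: (769.9+496.5)/2 × 1 = 633.2
  [1→2]: (496.5+320.2)/2 × 1 = 408.35
  [2→3]: (320.2+206.5)/2 × 1 = 263.35
  [3→7]: (206.5+35.7)/2 × 4 = 484.4
  [7→7.25]: (35.7+32.0)/2 × 0.25 = 8.4625
  [7.25→9.25]: (32.0+13.3)/2 × 2 = 45.3
  Sum = 1843.0625 µg/L·h
k_e = ln2 / t½ = 0.693147 / 1.58 = 0.4387 h^-1
Extrapolated tail: C_last / k_e = 13.3 / 0.4387 = 30.317
AUC_0→∞ = 1843.0625 + 30.317 = 1873.3795 µg/L·h

AUC = 1870 µg/L·h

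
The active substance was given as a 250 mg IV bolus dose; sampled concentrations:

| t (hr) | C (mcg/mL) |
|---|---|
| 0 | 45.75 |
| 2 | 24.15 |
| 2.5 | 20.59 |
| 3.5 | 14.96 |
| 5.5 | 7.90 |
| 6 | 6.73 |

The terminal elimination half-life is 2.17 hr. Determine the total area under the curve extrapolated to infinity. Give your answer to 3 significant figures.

AUC = 146 mcg/mL·hr

Trapezoidal AUC_0→6:
  [0→2]: (45.75+24.15)/2 × 2 = 69.9
  [2→2.5]: (24.15+20.59)/2 × 0.5 = 11.185
  [2.5→3.5]: (20.59+14.96)/2 × 1 = 17.775
  [3.5→5.5]: (14.96+7.90)/2 × 2 = 22.86
  [5.5→6]: (7.90+6.73)/2 × 0.5 = 3.6575
  Sum = 125.3775 mcg/mL·hr
k_e = ln2 / t½ = 0.693147 / 2.17 = 0.3194 hr^-1
Extrapolated tail: C_last / k_e = 6.73 / 0.3194 = 21.071
AUC_0→∞ = 125.3775 + 21.071 = 146.4485 mcg/mL·hr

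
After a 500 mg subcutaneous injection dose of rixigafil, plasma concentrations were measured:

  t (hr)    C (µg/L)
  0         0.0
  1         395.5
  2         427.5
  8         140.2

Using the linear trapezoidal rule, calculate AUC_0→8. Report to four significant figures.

Trapezoidal AUC_0→8:
  [0→1]: (0.0+395.5)/2 × 1 = 197.75
  [1→2]: (395.5+427.5)/2 × 1 = 411.5
  [2→8]: (427.5+140.2)/2 × 6 = 1703.1
  Sum = 2312.35 µg/L·hr

AUC = 2312 µg/L·hr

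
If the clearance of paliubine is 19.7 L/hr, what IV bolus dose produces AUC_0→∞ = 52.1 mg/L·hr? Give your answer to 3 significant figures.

Dose = 1030 mg

Dose_iv = CL × AUC_0→∞
     = 19.7 × 52.1 = 1026.37 mg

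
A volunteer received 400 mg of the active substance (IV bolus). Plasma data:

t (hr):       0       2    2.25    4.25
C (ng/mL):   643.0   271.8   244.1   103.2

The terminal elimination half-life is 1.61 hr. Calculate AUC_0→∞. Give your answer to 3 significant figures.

AUC = 1570 ng/mL·hr

Trapezoidal AUC_0→4.25:
  [0→2]: (643.0+271.8)/2 × 2 = 914.8
  [2→2.25]: (271.8+244.1)/2 × 0.25 = 64.4875
  [2.25→4.25]: (244.1+103.2)/2 × 2 = 347.3
  Sum = 1326.5875 ng/mL·hr
k_e = ln2 / t½ = 0.693147 / 1.61 = 0.4305 hr^-1
Extrapolated tail: C_last / k_e = 103.2 / 0.4305 = 239.721
AUC_0→∞ = 1326.5875 + 239.721 = 1566.3085 ng/mL·hr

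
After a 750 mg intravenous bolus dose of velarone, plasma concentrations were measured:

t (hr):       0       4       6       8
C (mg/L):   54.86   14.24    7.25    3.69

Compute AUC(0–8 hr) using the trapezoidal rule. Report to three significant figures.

AUC = 171 mg/L·hr

Trapezoidal AUC_0→8:
  [0→4]: (54.86+14.24)/2 × 4 = 138.2
  [4→6]: (14.24+7.25)/2 × 2 = 21.49
  [6→8]: (7.25+3.69)/2 × 2 = 10.94
  Sum = 170.63 mg/L·hr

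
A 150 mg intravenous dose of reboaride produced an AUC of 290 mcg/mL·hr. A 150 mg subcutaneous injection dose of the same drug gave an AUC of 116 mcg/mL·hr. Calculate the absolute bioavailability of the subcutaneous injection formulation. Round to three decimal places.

F = (AUC_ev / D_ev) / (AUC_iv / D_iv)
  = (116/150) / (290/150)
  = 0.773333 / 1.93333 = 0.4000

F = 0.400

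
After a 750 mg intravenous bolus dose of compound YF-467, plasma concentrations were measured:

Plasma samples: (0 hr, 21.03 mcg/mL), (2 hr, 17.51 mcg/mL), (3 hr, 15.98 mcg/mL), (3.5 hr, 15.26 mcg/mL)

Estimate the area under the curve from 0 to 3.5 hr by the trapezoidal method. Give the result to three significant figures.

AUC = 63.1 mcg/mL·hr

Trapezoidal AUC_0→3.5:
  [0→2]: (21.03+17.51)/2 × 2 = 38.54
  [2→3]: (17.51+15.98)/2 × 1 = 16.745
  [3→3.5]: (15.98+15.26)/2 × 0.5 = 7.81
  Sum = 63.095 mcg/mL·hr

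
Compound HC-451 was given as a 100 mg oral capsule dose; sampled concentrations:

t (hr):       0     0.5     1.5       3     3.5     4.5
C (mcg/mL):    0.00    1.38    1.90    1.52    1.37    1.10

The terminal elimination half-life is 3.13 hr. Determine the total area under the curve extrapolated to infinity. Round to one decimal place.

AUC = 11.5 mcg/mL·hr

Trapezoidal AUC_0→4.5:
  [0→0.5]: (0.00+1.38)/2 × 0.5 = 0.345
  [0.5→1.5]: (1.38+1.90)/2 × 1 = 1.64
  [1.5→3]: (1.90+1.52)/2 × 1.5 = 2.565
  [3→3.5]: (1.52+1.37)/2 × 0.5 = 0.7225
  [3.5→4.5]: (1.37+1.10)/2 × 1 = 1.235
  Sum = 6.5075 mcg/mL·hr
k_e = ln2 / t½ = 0.693147 / 3.13 = 0.2215 hr^-1
Extrapolated tail: C_last / k_e = 1.10 / 0.2215 = 4.966
AUC_0→∞ = 6.5075 + 4.966 = 11.4735 mcg/mL·hr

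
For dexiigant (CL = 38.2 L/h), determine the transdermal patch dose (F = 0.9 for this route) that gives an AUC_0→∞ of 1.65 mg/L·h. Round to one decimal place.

Dose = CL × AUC_0→∞ / F
     = 38.2 × 1.65 / 0.9 = 70.0333 mg

Dose = 70.0 mg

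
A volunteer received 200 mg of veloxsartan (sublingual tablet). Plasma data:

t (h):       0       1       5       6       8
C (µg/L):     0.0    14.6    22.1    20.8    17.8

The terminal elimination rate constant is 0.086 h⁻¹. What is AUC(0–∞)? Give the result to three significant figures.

Trapezoidal AUC_0→8:
  [0→1]: (0.0+14.6)/2 × 1 = 7.3
  [1→5]: (14.6+22.1)/2 × 4 = 73.4
  [5→6]: (22.1+20.8)/2 × 1 = 21.45
  [6→8]: (20.8+17.8)/2 × 2 = 38.6
  Sum = 140.75 µg/L·h
Extrapolated tail: C_last / k_e = 17.8 / 0.086 = 206.977
AUC_0→∞ = 140.75 + 206.977 = 347.727 µg/L·h

AUC = 348 µg/L·h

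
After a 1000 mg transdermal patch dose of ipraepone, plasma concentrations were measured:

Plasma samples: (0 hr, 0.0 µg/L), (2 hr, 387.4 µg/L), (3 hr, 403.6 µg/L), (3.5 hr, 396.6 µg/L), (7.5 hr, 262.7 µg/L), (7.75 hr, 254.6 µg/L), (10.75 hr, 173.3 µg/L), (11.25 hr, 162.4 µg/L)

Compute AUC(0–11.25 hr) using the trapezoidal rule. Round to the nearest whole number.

Trapezoidal AUC_0→11.25:
  [0→2]: (0.0+387.4)/2 × 2 = 387.4
  [2→3]: (387.4+403.6)/2 × 1 = 395.5
  [3→3.5]: (403.6+396.6)/2 × 0.5 = 200.05
  [3.5→7.5]: (396.6+262.7)/2 × 4 = 1318.6
  [7.5→7.75]: (262.7+254.6)/2 × 0.25 = 64.6625
  [7.75→10.75]: (254.6+173.3)/2 × 3 = 641.85
  [10.75→11.25]: (173.3+162.4)/2 × 0.5 = 83.925
  Sum = 3091.9875 µg/L·hr

AUC = 3092 µg/L·hr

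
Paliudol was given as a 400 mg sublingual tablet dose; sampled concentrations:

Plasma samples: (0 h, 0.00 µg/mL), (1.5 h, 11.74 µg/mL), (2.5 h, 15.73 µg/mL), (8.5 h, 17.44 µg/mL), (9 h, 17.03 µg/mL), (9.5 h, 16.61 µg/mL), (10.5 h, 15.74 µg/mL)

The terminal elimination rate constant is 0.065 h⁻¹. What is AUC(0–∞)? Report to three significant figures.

Trapezoidal AUC_0→10.5:
  [0→1.5]: (0.00+11.74)/2 × 1.5 = 8.805
  [1.5→2.5]: (11.74+15.73)/2 × 1 = 13.735
  [2.5→8.5]: (15.73+17.44)/2 × 6 = 99.51
  [8.5→9]: (17.44+17.03)/2 × 0.5 = 8.6175
  [9→9.5]: (17.03+16.61)/2 × 0.5 = 8.41
  [9.5→10.5]: (16.61+15.74)/2 × 1 = 16.175
  Sum = 155.2525 µg/mL·h
Extrapolated tail: C_last / k_e = 15.74 / 0.065 = 242.154
AUC_0→∞ = 155.2525 + 242.154 = 397.4065 µg/mL·h

AUC = 397 µg/mL·h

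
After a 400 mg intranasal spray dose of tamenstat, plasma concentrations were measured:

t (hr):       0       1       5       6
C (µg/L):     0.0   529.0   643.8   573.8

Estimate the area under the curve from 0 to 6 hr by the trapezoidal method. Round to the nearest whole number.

Trapezoidal AUC_0→6:
  [0→1]: (0.0+529.0)/2 × 1 = 264.5
  [1→5]: (529.0+643.8)/2 × 4 = 2345.6
  [5→6]: (643.8+573.8)/2 × 1 = 608.8
  Sum = 3218.9 µg/L·hr

AUC = 3219 µg/L·hr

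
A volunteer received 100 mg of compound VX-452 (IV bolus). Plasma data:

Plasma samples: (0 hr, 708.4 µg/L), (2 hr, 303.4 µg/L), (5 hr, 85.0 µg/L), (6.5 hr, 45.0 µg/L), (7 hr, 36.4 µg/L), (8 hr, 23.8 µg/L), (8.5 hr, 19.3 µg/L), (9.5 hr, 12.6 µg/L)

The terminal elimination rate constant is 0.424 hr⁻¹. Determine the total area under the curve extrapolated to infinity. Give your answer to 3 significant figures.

AUC = 1800 µg/L·hr

Trapezoidal AUC_0→9.5:
  [0→2]: (708.4+303.4)/2 × 2 = 1011.8
  [2→5]: (303.4+85.0)/2 × 3 = 582.6
  [5→6.5]: (85.0+45.0)/2 × 1.5 = 97.5
  [6.5→7]: (45.0+36.4)/2 × 0.5 = 20.35
  [7→8]: (36.4+23.8)/2 × 1 = 30.1
  [8→8.5]: (23.8+19.3)/2 × 0.5 = 10.775
  [8.5→9.5]: (19.3+12.6)/2 × 1 = 15.95
  Sum = 1769.075 µg/L·hr
Extrapolated tail: C_last / k_e = 12.6 / 0.424 = 29.717
AUC_0→∞ = 1769.075 + 29.717 = 1798.792 µg/L·hr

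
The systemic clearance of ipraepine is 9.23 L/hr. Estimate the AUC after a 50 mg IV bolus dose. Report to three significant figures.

AUC_0→∞ = Dose_iv / CL
        = 50 / 9.23 = 5.41712 mg/L·hr

AUC = 5.42 mg/L·hr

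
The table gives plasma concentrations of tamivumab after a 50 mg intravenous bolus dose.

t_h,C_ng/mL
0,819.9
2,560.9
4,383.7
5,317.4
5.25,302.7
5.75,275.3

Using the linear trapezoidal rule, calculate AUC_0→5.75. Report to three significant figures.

AUC = 2900 ng/mL·h

Trapezoidal AUC_0→5.75:
  [0→2]: (819.9+560.9)/2 × 2 = 1380.8
  [2→4]: (560.9+383.7)/2 × 2 = 944.6
  [4→5]: (383.7+317.4)/2 × 1 = 350.55
  [5→5.25]: (317.4+302.7)/2 × 0.25 = 77.5125
  [5.25→5.75]: (302.7+275.3)/2 × 0.5 = 144.5
  Sum = 2897.9625 ng/mL·h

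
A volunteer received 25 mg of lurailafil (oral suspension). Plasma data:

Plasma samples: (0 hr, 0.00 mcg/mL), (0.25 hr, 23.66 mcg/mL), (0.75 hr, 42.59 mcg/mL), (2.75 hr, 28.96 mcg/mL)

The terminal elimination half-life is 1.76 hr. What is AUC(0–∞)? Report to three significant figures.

AUC = 165 mcg/mL·hr

Trapezoidal AUC_0→2.75:
  [0→0.25]: (0.00+23.66)/2 × 0.25 = 2.9575
  [0.25→0.75]: (23.66+42.59)/2 × 0.5 = 16.5625
  [0.75→2.75]: (42.59+28.96)/2 × 2 = 71.55
  Sum = 91.07 mcg/mL·hr
k_e = ln2 / t½ = 0.693147 / 1.76 = 0.3938 hr^-1
Extrapolated tail: C_last / k_e = 28.96 / 0.3938 = 73.540
AUC_0→∞ = 91.07 + 73.540 = 164.61 mcg/mL·hr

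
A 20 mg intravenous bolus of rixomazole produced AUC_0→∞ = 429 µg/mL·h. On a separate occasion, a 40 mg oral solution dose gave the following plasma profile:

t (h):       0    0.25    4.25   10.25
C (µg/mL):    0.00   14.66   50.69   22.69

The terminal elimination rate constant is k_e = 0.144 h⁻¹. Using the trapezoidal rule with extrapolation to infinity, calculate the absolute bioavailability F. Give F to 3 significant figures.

F = 0.595

Trapezoidal AUC_0→10.25 (oral solution):
  [0→0.25]: (0.00+14.66)/2 × 0.25 = 1.8325
  [0.25→4.25]: (14.66+50.69)/2 × 4 = 130.7
  [4.25→10.25]: (50.69+22.69)/2 × 6 = 220.14
  Sum = 352.6725 µg/mL·h
Tail: C_last/k_e = 22.69/0.144 = 157.569
AUC_0→∞ (oral solution) = 352.6725 + 157.569 = 510.2415 µg/mL·h
F = (AUC_ev/D_ev)/(AUC_iv/D_iv) = (510.2415/40)/(429/20) = 12.756/21.45 = 0.5947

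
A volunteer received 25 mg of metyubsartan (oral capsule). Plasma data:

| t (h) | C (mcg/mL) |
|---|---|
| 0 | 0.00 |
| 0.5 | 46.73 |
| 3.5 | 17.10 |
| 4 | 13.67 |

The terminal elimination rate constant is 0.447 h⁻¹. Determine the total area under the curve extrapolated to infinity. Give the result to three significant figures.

AUC = 146 mcg/mL·h

Trapezoidal AUC_0→4:
  [0→0.5]: (0.00+46.73)/2 × 0.5 = 11.6825
  [0.5→3.5]: (46.73+17.10)/2 × 3 = 95.745
  [3.5→4]: (17.10+13.67)/2 × 0.5 = 7.6925
  Sum = 115.12 mcg/mL·h
Extrapolated tail: C_last / k_e = 13.67 / 0.447 = 30.582
AUC_0→∞ = 115.12 + 30.582 = 145.702 mcg/mL·h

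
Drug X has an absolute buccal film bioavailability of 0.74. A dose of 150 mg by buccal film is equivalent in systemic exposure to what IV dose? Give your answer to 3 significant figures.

D_iv = 111 mg

Systemic exposure from an extravascular dose = F × D_ev, so the equivalent IV dose is F × D_ev.
D_iv = F × D_ev = 0.74 × 150 = 111 mg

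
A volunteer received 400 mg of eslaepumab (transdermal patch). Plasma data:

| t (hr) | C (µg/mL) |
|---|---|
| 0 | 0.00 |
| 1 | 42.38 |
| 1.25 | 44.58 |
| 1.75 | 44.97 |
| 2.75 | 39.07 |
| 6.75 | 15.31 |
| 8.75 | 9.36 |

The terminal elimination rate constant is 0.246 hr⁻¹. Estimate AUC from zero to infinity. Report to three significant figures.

AUC = 268 µg/mL·hr

Trapezoidal AUC_0→8.75:
  [0→1]: (0.00+42.38)/2 × 1 = 21.19
  [1→1.25]: (42.38+44.58)/2 × 0.25 = 10.87
  [1.25→1.75]: (44.58+44.97)/2 × 0.5 = 22.3875
  [1.75→2.75]: (44.97+39.07)/2 × 1 = 42.02
  [2.75→6.75]: (39.07+15.31)/2 × 4 = 108.76
  [6.75→8.75]: (15.31+9.36)/2 × 2 = 24.67
  Sum = 229.8975 µg/mL·hr
Extrapolated tail: C_last / k_e = 9.36 / 0.246 = 38.049
AUC_0→∞ = 229.8975 + 38.049 = 267.9465 µg/mL·hr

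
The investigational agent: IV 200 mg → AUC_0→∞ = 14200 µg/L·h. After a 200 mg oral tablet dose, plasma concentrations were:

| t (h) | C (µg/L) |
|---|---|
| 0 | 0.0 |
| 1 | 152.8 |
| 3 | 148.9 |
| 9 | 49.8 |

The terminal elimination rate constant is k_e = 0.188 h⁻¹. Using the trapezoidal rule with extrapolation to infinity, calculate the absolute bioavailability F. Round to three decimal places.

Trapezoidal AUC_0→9 (oral tablet):
  [0→1]: (0.0+152.8)/2 × 1 = 76.4
  [1→3]: (152.8+148.9)/2 × 2 = 301.7
  [3→9]: (148.9+49.8)/2 × 6 = 596.1
  Sum = 974.2 µg/L·h
Tail: C_last/k_e = 49.8/0.188 = 264.894
AUC_0→∞ (oral tablet) = 974.2 + 264.894 = 1239.094 µg/L·h
F = (AUC_ev/D_ev)/(AUC_iv/D_iv) = (1239.094/200)/(14200/200) = 6.19547/71 = 0.0873

F = 0.087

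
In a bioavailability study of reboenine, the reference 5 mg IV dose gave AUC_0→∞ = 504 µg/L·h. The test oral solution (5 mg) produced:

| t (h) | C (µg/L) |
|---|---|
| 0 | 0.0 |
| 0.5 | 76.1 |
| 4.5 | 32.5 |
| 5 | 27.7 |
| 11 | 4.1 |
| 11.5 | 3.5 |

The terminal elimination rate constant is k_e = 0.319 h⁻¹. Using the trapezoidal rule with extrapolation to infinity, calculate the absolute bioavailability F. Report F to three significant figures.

Trapezoidal AUC_0→11.5 (oral solution):
  [0→0.5]: (0.0+76.1)/2 × 0.5 = 19.025
  [0.5→4.5]: (76.1+32.5)/2 × 4 = 217.2
  [4.5→5]: (32.5+27.7)/2 × 0.5 = 15.05
  [5→11]: (27.7+4.1)/2 × 6 = 95.4
  [11→11.5]: (4.1+3.5)/2 × 0.5 = 1.9
  Sum = 348.575 µg/L·h
Tail: C_last/k_e = 3.5/0.319 = 10.972
AUC_0→∞ (oral solution) = 348.575 + 10.972 = 359.547 µg/L·h
F = (AUC_ev/D_ev)/(AUC_iv/D_iv) = (359.547/5)/(504/5) = 71.9094/100.8 = 0.7134

F = 0.713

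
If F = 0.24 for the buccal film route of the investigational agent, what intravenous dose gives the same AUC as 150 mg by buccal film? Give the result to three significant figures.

D_iv = 36.0 mg

Systemic exposure from an extravascular dose = F × D_ev, so the equivalent IV dose is F × D_ev.
D_iv = F × D_ev = 0.24 × 150 = 36 mg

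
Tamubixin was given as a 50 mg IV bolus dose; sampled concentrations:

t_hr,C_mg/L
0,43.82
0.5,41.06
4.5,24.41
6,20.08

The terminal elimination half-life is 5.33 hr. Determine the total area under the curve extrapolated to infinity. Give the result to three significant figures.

Trapezoidal AUC_0→6:
  [0→0.5]: (43.82+41.06)/2 × 0.5 = 21.22
  [0.5→4.5]: (41.06+24.41)/2 × 4 = 130.94
  [4.5→6]: (24.41+20.08)/2 × 1.5 = 33.3675
  Sum = 185.5275 mg/L·hr
k_e = ln2 / t½ = 0.693147 / 5.33 = 0.1300 hr^-1
Extrapolated tail: C_last / k_e = 20.08 / 0.13 = 154.462
AUC_0→∞ = 185.5275 + 154.462 = 339.9895 mg/L·hr

AUC = 340 mg/L·hr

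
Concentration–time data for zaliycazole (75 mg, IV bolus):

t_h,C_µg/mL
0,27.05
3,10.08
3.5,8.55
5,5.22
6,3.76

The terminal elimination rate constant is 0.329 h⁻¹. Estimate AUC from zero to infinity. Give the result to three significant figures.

AUC = 86.6 µg/mL·h

Trapezoidal AUC_0→6:
  [0→3]: (27.05+10.08)/2 × 3 = 55.695
  [3→3.5]: (10.08+8.55)/2 × 0.5 = 4.6575
  [3.5→5]: (8.55+5.22)/2 × 1.5 = 10.3275
  [5→6]: (5.22+3.76)/2 × 1 = 4.49
  Sum = 75.17 µg/mL·h
Extrapolated tail: C_last / k_e = 3.76 / 0.329 = 11.429
AUC_0→∞ = 75.17 + 11.429 = 86.599 µg/mL·h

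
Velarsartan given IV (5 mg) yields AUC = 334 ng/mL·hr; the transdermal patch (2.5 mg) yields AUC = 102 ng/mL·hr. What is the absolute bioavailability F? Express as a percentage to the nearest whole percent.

F = 61%

F = (AUC_ev / D_ev) / (AUC_iv / D_iv)
  = (102/2.5) / (334/5)
  = 40.8 / 66.8 = 0.6108
  = 61.08%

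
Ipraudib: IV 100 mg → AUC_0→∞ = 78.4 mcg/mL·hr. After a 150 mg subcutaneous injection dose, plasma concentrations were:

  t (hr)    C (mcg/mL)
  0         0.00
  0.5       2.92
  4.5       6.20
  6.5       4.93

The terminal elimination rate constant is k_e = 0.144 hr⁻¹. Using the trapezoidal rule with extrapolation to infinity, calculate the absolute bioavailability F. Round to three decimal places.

Trapezoidal AUC_0→6.5 (subcutaneous injection):
  [0→0.5]: (0.00+2.92)/2 × 0.5 = 0.73
  [0.5→4.5]: (2.92+6.20)/2 × 4 = 18.24
  [4.5→6.5]: (6.20+4.93)/2 × 2 = 11.13
  Sum = 30.1 mcg/mL·hr
Tail: C_last/k_e = 4.93/0.144 = 34.236
AUC_0→∞ (subcutaneous injection) = 30.1 + 34.236 = 64.336 mcg/mL·hr
F = (AUC_ev/D_ev)/(AUC_iv/D_iv) = (64.336/150)/(78.4/100) = 0.428907/0.784 = 0.5471

F = 0.547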